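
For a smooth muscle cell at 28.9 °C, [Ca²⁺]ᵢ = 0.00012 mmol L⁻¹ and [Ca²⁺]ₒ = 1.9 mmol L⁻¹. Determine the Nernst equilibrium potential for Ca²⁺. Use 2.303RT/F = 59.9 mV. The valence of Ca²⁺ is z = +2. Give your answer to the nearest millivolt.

E = (59.9/z) · log₁₀([Ca²⁺]_out/[Ca²⁺]_in) with z = +2.
= (59.9/2) · log₁₀(1.9/0.00012) = 29.95 · log₁₀(1.583e+04)
= 29.95 · (4.1996) = 125.78 mV

126 mV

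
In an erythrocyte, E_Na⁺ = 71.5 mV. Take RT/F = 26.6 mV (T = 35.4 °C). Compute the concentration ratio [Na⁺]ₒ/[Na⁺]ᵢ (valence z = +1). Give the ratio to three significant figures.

ln([out]/[in]) = E·z/(26.6) = 71.5 × 1 / 26.6 = 2.6880
[out]/[in] = e^(2.6880) = 14.7

14.7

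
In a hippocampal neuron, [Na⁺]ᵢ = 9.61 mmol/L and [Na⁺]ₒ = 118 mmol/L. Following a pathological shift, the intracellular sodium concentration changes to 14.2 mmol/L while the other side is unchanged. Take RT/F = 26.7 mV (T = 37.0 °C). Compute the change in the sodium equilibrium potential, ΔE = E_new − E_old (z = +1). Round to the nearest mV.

-10 mV

E_old = (26.7/1)·ln(118/9.61) = 66.96 mV
E_new = (26.7/1)·ln(118/14.2) = 56.54 mV
ΔE = 56.54 − (66.96) = -10.42 mV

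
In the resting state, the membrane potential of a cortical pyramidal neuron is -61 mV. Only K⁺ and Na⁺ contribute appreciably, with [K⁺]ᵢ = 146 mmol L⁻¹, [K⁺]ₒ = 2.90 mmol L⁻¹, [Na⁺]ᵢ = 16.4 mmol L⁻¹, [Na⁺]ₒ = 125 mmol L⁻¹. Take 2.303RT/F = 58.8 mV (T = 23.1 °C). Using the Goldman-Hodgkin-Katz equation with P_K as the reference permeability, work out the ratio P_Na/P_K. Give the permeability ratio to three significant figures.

0.0850

Let α = P_Na/P_K. GHK: Vm = 58.8·log₁₀[(Kₒ + α·Naₒ)/(Kᵢ + α·Naᵢ)].
10^(Vm/58.8) = 10^(-61.0/58.8) = 0.091746
So 0.091746·(Kᵢ + α·Naᵢ) = Kₒ + α·Naₒ → α = (0.091746·146.0 − 2.9) / (125.0 − 0.091746·16.4)
α = (13.39 − 2.9) / (125.0 − 1.505) = 10.49/123.5 = 0.08498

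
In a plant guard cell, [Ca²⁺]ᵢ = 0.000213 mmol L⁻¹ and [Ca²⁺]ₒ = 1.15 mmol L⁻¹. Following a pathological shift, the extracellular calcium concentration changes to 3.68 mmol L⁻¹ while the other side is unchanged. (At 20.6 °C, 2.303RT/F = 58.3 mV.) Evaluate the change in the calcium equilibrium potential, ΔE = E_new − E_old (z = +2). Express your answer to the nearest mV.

15 mV

E_old = (58.3/2)·log₁₀(1.15/0.000213) = 108.80 mV
E_new = (58.3/2)·log₁₀(3.68/0.000213) = 123.52 mV
ΔE = 123.52 − (108.80) = 14.73 mV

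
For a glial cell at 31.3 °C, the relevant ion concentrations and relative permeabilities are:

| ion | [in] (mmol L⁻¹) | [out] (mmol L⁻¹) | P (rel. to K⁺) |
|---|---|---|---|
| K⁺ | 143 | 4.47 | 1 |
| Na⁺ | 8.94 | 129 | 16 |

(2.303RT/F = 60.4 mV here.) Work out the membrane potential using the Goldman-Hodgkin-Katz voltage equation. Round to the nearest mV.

Vm = 60.4 · log₁₀[(Σ P·[cation]ₒ + Σ P·[anion]ᵢ) / (Σ P·[cation]ᵢ + Σ P·[anion]ₒ)]
Numerator = 1×4.47 + 16×129 = 2068
Denominator = 1×143 + 16×8.94 = 286
Vm = 60.4 · log₁₀(7.2314) = 60.4 × (0.8592) = 51.90 mV

52 mV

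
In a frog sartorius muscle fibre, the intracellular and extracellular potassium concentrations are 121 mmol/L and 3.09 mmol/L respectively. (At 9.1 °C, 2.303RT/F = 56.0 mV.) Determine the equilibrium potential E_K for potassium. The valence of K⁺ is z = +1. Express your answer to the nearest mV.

-89 mV

E = (56.0/z) · log₁₀([K⁺]_out/[K⁺]_in) with z = +1.
= (56.0/1) · log₁₀(3.09/121) = 56.00 · log₁₀(0.02554)
= 56.00 · (-1.5928) = -89.20 mV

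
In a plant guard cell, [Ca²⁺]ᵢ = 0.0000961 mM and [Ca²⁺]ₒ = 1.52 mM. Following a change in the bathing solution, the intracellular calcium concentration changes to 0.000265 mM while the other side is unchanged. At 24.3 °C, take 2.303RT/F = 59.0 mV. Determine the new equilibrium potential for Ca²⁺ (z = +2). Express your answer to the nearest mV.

111 mV

After the shift: [Ca²⁺]_out = 1.52, [Ca²⁺]_in = 0.000265 mM.
E_new = (59.0/2)·log₁₀(1.52/0.000265) = 29.50 · (3.7586) = 110.88 mV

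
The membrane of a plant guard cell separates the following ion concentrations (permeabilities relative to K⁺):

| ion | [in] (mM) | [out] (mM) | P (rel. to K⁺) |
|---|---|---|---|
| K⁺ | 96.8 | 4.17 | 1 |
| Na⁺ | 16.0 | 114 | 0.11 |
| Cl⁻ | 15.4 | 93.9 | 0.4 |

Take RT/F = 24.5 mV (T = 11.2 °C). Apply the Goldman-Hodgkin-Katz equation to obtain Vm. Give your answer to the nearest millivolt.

-44 mV

Vm = 24.5 · ln[(Σ P·[cation]ₒ + Σ P·[anion]ᵢ) / (Σ P·[cation]ᵢ + Σ P·[anion]ₒ)]
Numerator = 1×4.17 + 0.11×114 + 0.4×15.4 = 22.87
Denominator = 1×96.8 + 0.11×16.0 + 0.4×93.9 = 136.1
Vm = 24.5 · ln(0.16801) = 24.5 × (-1.7837) = -43.70 mV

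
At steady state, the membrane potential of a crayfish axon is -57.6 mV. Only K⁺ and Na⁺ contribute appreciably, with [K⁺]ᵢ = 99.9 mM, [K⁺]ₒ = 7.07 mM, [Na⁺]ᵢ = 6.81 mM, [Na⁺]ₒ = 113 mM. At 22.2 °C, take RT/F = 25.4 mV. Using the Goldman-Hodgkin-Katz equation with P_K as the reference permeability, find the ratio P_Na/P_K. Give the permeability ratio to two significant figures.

Let α = P_Na/P_K. GHK: Vm = 25.4·ln[(Kₒ + α·Naₒ)/(Kᵢ + α·Naᵢ)].
e^(Vm/25.4) = e^(-57.6/25.4) = 0.10355
So 0.10355·(Kᵢ + α·Naᵢ) = Kₒ + α·Naₒ → α = (0.10355·99.9 − 7.07) / (113.0 − 0.10355·6.81)
α = (10.34 − 7.07) / (113.0 − 0.7052) = 3.274/112.3 = 0.02916

0.029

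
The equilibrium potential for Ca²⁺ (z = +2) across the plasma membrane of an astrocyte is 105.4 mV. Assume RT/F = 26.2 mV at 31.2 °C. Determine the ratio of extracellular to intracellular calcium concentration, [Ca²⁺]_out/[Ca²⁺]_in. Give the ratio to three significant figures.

ln([out]/[in]) = E·z/(26.2) = 105.4 × 2 / 26.2 = 8.0458
[out]/[in] = e^(8.0458) = 3121

3120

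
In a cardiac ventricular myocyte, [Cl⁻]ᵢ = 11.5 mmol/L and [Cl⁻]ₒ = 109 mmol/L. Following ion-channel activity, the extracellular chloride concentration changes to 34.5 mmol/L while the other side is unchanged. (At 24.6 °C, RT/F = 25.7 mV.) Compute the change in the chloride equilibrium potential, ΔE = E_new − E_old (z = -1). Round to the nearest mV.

30 mV

E_old = (25.7/-1)·ln(109/11.5) = -57.80 mV
E_new = (25.7/-1)·ln(34.5/11.5) = -28.23 mV
ΔE = -28.23 − (-57.80) = 29.56 mV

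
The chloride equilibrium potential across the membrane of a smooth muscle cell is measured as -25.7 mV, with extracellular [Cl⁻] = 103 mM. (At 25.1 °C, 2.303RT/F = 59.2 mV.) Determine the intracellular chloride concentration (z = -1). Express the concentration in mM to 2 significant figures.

Nernst: E = (59.2/-1) · log₁₀([out]/[in]), so log₁₀([out]/[in]) = -25.7 × -1 / 59.2 = 0.4341.
[out]/[in] = 10^(0.4341) = 2.717.
[in] = 103 / 2.717 = 37.91 mM.

38 mM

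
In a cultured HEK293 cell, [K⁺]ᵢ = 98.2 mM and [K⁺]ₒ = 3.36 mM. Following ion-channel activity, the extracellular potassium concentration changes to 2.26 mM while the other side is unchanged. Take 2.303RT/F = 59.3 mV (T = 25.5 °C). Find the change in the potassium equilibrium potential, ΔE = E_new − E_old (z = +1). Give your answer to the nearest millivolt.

-10 mV

E_old = (59.3/1)·log₁₀(3.36/98.2) = -86.92 mV
E_new = (59.3/1)·log₁₀(2.26/98.2) = -97.13 mV
ΔE = -97.13 − (-86.92) = -10.21 mV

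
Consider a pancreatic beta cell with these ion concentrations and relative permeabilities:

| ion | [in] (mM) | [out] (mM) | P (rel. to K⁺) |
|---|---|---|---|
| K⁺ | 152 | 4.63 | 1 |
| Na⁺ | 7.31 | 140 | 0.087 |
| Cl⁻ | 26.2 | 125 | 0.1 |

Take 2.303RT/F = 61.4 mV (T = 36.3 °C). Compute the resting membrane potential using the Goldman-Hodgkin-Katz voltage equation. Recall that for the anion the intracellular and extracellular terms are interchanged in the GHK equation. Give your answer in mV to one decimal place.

Vm = 61.4 · log₁₀[(Σ P·[cation]ₒ + Σ P·[anion]ᵢ) / (Σ P·[cation]ᵢ + Σ P·[anion]ₒ)]
Numerator = 1×4.63 + 0.087×140 + 0.1×26.2 = 19.43
Denominator = 1×152 + 0.087×7.31 + 0.1×125 = 165.1
Vm = 61.4 · log₁₀(0.11766) = 61.4 × (-0.9294) = -57.06 mV

-57.1 mV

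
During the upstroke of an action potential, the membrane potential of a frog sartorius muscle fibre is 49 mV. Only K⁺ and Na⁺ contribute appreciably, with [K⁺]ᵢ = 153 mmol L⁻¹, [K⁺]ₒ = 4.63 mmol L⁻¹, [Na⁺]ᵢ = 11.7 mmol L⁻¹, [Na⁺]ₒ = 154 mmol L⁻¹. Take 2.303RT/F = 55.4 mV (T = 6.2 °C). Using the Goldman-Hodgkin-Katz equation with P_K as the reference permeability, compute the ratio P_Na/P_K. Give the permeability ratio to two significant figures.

18

Let α = P_Na/P_K. GHK: Vm = 55.4·log₁₀[(Kₒ + α·Naₒ)/(Kᵢ + α·Naᵢ)].
10^(Vm/55.4) = 10^(49.0/55.4) = 7.6644
So 7.6644·(Kᵢ + α·Naᵢ) = Kₒ + α·Naₒ → α = (7.6644·153.0 − 4.63) / (154.0 − 7.6644·11.7)
α = (1173 − 4.63) / (154.0 − 89.67) = 1168/64.33 = 18.16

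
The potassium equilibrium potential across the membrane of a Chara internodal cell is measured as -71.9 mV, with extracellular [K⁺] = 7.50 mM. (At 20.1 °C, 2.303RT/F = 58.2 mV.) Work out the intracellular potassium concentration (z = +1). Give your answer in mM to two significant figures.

Nernst: E = (58.2/1) · log₁₀([out]/[in]), so log₁₀([out]/[in]) = -71.9 × 1 / 58.2 = -1.2354.
[out]/[in] = 10^(-1.2354) = 0.05816.
[in] = 7.50 / 0.05816 = 129 mM.

130 mM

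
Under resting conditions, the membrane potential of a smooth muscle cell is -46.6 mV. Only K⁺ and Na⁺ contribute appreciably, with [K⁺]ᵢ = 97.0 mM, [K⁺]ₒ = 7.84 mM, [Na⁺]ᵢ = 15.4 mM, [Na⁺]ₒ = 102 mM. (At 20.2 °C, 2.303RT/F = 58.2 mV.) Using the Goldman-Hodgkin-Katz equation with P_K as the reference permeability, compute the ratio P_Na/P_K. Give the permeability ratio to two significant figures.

0.075

Let α = P_Na/P_K. GHK: Vm = 58.2·log₁₀[(Kₒ + α·Naₒ)/(Kᵢ + α·Naᵢ)].
10^(Vm/58.2) = 10^(-46.6/58.2) = 0.15824
So 0.15824·(Kᵢ + α·Naᵢ) = Kₒ + α·Naₒ → α = (0.15824·97.0 − 7.84) / (102.0 − 0.15824·15.4)
α = (15.35 − 7.84) / (102.0 − 2.437) = 7.509/99.56 = 0.07542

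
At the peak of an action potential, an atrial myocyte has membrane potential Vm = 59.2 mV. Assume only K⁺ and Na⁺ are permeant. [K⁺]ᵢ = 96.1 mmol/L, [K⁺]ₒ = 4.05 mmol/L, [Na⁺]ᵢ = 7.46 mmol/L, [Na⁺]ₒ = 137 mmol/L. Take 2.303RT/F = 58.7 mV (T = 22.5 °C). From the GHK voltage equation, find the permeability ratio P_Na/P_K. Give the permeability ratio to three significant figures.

Let α = P_Na/P_K. GHK: Vm = 58.7·log₁₀[(Kₒ + α·Naₒ)/(Kᵢ + α·Naᵢ)].
10^(Vm/58.7) = 10^(59.2/58.7) = 10.198
So 10.198·(Kᵢ + α·Naᵢ) = Kₒ + α·Naₒ → α = (10.198·96.1 − 4.05) / (137.0 − 10.198·7.46)
α = (980 − 4.05) / (137.0 − 76.08) = 976/60.92 = 16.02

16.0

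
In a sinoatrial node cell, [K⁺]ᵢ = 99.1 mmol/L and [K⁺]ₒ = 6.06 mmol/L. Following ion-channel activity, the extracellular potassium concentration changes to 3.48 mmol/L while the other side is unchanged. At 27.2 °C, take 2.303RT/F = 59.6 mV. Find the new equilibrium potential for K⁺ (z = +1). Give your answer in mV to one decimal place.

-86.7 mV

After the shift: [K⁺]_out = 3.48, [K⁺]_in = 99.1 mmol/L.
E_new = (59.6/1)·log₁₀(3.48/99.1) = 59.60 · (-1.4545) = -86.69 mV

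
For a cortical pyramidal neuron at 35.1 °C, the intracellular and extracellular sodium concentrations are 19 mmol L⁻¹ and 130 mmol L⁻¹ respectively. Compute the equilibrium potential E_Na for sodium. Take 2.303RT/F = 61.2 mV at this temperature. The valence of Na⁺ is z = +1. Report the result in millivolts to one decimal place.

E = (61.2/z) · log₁₀([Na⁺]_out/[Na⁺]_in) with z = +1.
= (61.2/1) · log₁₀(130/19) = 61.20 · log₁₀(6.842)
= 61.20 · (0.8352) = 51.11 mV

51.1 mV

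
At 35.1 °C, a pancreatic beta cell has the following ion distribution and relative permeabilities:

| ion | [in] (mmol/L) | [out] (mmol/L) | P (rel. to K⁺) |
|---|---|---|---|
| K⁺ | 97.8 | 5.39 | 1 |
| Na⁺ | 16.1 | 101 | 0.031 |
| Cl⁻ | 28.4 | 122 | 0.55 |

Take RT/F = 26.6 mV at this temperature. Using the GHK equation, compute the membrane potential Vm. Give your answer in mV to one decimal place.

Vm = 26.6 · ln[(Σ P·[cation]ₒ + Σ P·[anion]ᵢ) / (Σ P·[cation]ᵢ + Σ P·[anion]ₒ)]
Numerator = 1×5.39 + 0.031×101 + 0.55×28.4 = 24.14
Denominator = 1×97.8 + 0.031×16.1 + 0.55×122 = 165.4
Vm = 26.6 · ln(0.14596) = 26.6 × (-1.9244) = -51.19 mV

-51.2 mV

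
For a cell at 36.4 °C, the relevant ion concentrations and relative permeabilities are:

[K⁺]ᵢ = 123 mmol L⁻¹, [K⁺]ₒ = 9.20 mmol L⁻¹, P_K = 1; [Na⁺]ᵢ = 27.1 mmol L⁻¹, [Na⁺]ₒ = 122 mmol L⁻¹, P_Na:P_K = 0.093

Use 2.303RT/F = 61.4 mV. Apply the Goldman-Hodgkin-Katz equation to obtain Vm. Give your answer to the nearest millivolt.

Vm = 61.4 · log₁₀[(Σ P·[cation]ₒ + Σ P·[anion]ᵢ) / (Σ P·[cation]ᵢ + Σ P·[anion]ₒ)]
Numerator = 1×9.20 + 0.093×122 = 20.55
Denominator = 1×123 + 0.093×27.1 = 125.5
Vm = 61.4 · log₁₀(0.16369) = 61.4 × (-0.7860) = -48.26 mV

-48 mV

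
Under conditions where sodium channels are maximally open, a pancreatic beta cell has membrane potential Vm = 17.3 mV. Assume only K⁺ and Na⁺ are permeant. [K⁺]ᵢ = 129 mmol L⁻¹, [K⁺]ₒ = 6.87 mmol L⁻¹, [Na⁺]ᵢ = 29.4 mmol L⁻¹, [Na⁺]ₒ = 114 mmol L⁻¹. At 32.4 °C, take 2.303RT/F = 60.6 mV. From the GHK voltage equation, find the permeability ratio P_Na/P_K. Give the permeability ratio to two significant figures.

Let α = P_Na/P_K. GHK: Vm = 60.6·log₁₀[(Kₒ + α·Naₒ)/(Kᵢ + α·Naᵢ)].
10^(Vm/60.6) = 10^(17.3/60.6) = 1.9297
So 1.9297·(Kᵢ + α·Naᵢ) = Kₒ + α·Naₒ → α = (1.9297·129.0 − 6.87) / (114.0 − 1.9297·29.4)
α = (248.9 − 6.87) / (114.0 − 56.73) = 242.1/57.27 = 4.227

4.2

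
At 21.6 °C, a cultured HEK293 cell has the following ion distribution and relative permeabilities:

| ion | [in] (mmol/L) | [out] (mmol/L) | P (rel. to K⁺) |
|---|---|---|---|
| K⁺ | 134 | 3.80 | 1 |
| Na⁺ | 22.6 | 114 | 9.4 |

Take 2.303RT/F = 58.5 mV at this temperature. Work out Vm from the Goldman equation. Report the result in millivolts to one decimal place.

Vm = 58.5 · log₁₀[(Σ P·[cation]ₒ + Σ P·[anion]ᵢ) / (Σ P·[cation]ᵢ + Σ P·[anion]ₒ)]
Numerator = 1×3.80 + 9.4×114 = 1075
Denominator = 1×134 + 9.4×22.6 = 346.4
Vm = 58.5 · log₁₀(3.1041) = 58.5 × (0.4919) = 28.78 mV

28.8 mV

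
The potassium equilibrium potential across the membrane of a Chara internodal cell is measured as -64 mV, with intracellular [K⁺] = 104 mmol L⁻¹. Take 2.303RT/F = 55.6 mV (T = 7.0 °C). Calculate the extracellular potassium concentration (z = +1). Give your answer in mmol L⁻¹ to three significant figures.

7.34 mmol L⁻¹

Nernst: E = (55.6/1) · log₁₀([out]/[in]), so log₁₀([out]/[in]) = -64.0 × 1 / 55.6 = -1.1511.
[out]/[in] = 10^(-1.1511) = 0.07062.
[out] = 0.07062 × 104 = 7.344 mmol L⁻¹.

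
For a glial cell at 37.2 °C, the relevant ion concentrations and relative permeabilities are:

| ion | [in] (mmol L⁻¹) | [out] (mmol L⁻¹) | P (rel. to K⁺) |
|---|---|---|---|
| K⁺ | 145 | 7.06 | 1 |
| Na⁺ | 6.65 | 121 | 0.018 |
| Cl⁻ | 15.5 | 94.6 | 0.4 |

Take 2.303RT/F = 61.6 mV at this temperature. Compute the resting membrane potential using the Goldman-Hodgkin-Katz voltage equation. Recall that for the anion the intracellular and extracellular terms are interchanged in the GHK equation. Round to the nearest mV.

Vm = 61.6 · log₁₀[(Σ P·[cation]ₒ + Σ P·[anion]ᵢ) / (Σ P·[cation]ᵢ + Σ P·[anion]ₒ)]
Numerator = 1×7.06 + 0.018×121 + 0.4×15.5 = 15.44
Denominator = 1×145 + 0.018×6.65 + 0.4×94.6 = 183
Vm = 61.6 · log₁₀(0.084379) = 61.6 × (-1.0738) = -66.14 mV

-66 mV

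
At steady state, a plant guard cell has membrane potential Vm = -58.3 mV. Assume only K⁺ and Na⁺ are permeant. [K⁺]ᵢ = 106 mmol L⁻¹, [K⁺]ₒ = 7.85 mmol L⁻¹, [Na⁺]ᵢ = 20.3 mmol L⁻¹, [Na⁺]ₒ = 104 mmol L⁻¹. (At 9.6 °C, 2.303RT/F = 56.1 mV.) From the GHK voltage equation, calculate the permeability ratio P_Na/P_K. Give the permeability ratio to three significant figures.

0.0180

Let α = P_Na/P_K. GHK: Vm = 56.1·log₁₀[(Kₒ + α·Naₒ)/(Kᵢ + α·Naᵢ)].
10^(Vm/56.1) = 10^(-58.3/56.1) = 0.091366
So 0.091366·(Kᵢ + α·Naᵢ) = Kₒ + α·Naₒ → α = (0.091366·106.0 − 7.85) / (104.0 − 0.091366·20.3)
α = (9.685 − 7.85) / (104.0 − 1.855) = 1.835/102.1 = 0.01796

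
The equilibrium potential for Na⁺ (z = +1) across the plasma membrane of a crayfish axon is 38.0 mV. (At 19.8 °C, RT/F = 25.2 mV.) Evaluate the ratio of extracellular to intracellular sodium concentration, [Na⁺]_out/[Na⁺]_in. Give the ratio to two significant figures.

ln([out]/[in]) = E·z/(25.2) = 38.0 × 1 / 25.2 = 1.5079
[out]/[in] = e^(1.5079) = 4.517

4.5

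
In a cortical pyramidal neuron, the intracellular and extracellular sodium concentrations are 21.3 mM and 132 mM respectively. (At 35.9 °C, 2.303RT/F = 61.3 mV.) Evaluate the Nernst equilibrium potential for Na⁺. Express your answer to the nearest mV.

E = (61.3/z) · log₁₀([Na⁺]_out/[Na⁺]_in) with z = +1.
= (61.3/1) · log₁₀(132/21.3) = 61.30 · log₁₀(6.197)
= 61.30 · (0.7922) = 48.56 mV

49 mV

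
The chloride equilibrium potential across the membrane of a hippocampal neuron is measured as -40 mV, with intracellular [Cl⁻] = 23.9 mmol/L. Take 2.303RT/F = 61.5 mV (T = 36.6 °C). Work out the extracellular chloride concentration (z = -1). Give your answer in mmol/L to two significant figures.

110 mmol/L

Nernst: E = (61.5/-1) · log₁₀([out]/[in]), so log₁₀([out]/[in]) = -40.0 × -1 / 61.5 = 0.6504.
[out]/[in] = 10^(0.6504) = 4.471.
[out] = 4.471 × 23.9 = 106.9 mmol/L.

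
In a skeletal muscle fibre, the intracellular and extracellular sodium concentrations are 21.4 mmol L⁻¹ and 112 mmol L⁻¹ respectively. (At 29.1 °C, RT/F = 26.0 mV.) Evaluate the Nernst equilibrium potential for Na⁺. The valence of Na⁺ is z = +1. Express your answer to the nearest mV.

E = (26.0/z) · ln([Na⁺]_out/[Na⁺]_in) with z = +1.
= (26.0/1) · ln(112/21.4) = 26.00 · ln(5.234)
= 26.00 · (1.6551) = 43.03 mV

43 mV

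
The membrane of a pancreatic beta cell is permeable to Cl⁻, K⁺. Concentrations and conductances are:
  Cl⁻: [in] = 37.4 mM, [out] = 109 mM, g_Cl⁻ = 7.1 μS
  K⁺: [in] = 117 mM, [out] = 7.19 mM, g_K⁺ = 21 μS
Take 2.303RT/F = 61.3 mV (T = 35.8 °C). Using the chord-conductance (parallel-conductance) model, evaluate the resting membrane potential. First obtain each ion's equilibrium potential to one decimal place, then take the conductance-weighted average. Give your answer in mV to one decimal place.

E_Cl⁻ = (61.3/-1)·log₁₀(109/37.4) = -28.5 mV
E_K⁺ = (61.3/1)·log₁₀(7.19/117) = -74.3 mV
Vm = (Σ gᵢEᵢ)/(Σ gᵢ) = (7.1·-28.5 + 21·-74.3) / (7.1 + 21)
= -1762.65 / 28.1 = -62.73 mV

-62.7 mV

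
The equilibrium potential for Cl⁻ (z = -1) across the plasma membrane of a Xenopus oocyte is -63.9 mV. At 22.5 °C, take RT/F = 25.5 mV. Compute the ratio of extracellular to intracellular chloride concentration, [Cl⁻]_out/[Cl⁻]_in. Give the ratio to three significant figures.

ln([out]/[in]) = E·z/(25.5) = -63.9 × -1 / 25.5 = 2.5059
[out]/[in] = e^(2.5059) = 12.25

12.3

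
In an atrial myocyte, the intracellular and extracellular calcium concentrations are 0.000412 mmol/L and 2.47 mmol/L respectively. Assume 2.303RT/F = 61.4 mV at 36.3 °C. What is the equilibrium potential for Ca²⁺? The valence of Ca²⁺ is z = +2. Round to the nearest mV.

E = (61.4/z) · log₁₀([Ca²⁺]_out/[Ca²⁺]_in) with z = +2.
= (61.4/2) · log₁₀(2.47/0.000412) = 30.70 · log₁₀(5995)
= 30.70 · (3.7778) = 115.98 mV

116 mV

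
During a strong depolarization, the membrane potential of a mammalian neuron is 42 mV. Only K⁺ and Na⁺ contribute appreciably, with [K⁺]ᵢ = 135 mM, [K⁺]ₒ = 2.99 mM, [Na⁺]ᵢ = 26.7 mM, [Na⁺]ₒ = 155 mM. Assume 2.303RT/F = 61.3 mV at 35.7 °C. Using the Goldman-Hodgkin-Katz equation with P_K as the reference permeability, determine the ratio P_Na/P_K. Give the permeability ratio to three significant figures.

Let α = P_Na/P_K. GHK: Vm = 61.3·log₁₀[(Kₒ + α·Naₒ)/(Kᵢ + α·Naᵢ)].
10^(Vm/61.3) = 10^(42.0/61.3) = 4.8435
So 4.8435·(Kᵢ + α·Naᵢ) = Kₒ + α·Naₒ → α = (4.8435·135.0 − 2.99) / (155.0 − 4.8435·26.7)
α = (653.9 − 2.99) / (155.0 − 129.3) = 650.9/25.68 = 25.35

25.3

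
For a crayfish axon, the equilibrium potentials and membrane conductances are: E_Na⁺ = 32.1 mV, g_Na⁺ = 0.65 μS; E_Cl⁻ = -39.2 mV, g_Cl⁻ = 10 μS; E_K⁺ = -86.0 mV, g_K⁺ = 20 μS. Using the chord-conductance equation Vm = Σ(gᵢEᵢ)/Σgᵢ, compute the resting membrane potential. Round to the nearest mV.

-68 mV

Σ gᵢEᵢ = 0.65·(32.1) + 10·(-39.2) + 20·(-86.0) = -2091.14
Σ gᵢ = 0.65 + 10 + 20 = 30.65
Vm = -2091.14 / 30.65 = -68.23 mV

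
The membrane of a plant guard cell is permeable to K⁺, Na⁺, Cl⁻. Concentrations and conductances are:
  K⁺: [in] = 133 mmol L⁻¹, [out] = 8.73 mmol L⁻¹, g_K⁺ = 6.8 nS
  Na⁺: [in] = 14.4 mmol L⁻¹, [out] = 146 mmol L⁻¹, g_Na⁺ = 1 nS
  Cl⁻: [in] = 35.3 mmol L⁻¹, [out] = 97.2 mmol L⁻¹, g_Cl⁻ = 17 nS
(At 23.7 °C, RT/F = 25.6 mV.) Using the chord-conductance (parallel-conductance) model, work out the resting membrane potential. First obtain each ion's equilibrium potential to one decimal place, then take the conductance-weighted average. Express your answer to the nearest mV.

E_K⁺ = (25.6/1)·ln(8.73/133) = -69.7 mV
E_Na⁺ = (25.6/1)·ln(146/14.4) = 59.3 mV
E_Cl⁻ = (25.6/-1)·ln(97.2/35.3) = -25.9 mV
Vm = (Σ gᵢEᵢ)/(Σ gᵢ) = (6.8·-69.7 + 1·59.3 + 17·-25.9) / (6.8 + 1 + 17)
= -854.96 / 24.8 = -34.47 mV

-34 mV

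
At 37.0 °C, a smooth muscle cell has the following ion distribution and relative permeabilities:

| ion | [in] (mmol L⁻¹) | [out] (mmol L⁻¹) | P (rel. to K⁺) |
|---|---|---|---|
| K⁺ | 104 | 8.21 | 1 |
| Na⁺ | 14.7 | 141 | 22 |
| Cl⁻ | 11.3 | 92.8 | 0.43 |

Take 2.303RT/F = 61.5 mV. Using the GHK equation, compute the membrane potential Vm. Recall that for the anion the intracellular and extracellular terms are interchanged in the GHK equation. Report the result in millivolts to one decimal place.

50.7 mV

Vm = 61.5 · log₁₀[(Σ P·[cation]ₒ + Σ P·[anion]ᵢ) / (Σ P·[cation]ᵢ + Σ P·[anion]ₒ)]
Numerator = 1×8.21 + 22×141 + 0.43×11.3 = 3115
Denominator = 1×104 + 22×14.7 + 0.43×92.8 = 467.3
Vm = 61.5 · log₁₀(6.666) = 61.5 × (0.8239) = 50.67 mV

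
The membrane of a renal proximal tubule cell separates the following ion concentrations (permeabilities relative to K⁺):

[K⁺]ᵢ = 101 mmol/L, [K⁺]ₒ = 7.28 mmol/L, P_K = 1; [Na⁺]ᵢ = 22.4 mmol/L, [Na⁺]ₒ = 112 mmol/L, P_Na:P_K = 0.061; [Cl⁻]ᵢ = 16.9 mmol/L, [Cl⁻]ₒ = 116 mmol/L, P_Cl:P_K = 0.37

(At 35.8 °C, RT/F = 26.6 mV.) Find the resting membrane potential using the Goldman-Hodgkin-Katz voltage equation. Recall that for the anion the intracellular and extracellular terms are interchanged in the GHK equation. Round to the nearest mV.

Vm = 26.6 · ln[(Σ P·[cation]ₒ + Σ P·[anion]ᵢ) / (Σ P·[cation]ᵢ + Σ P·[anion]ₒ)]
Numerator = 1×7.28 + 0.061×112 + 0.37×16.9 = 20.36
Denominator = 1×101 + 0.061×22.4 + 0.37×116 = 145.3
Vm = 26.6 · ln(0.14017) = 26.6 × (-1.9649) = -52.27 mV

-52 mV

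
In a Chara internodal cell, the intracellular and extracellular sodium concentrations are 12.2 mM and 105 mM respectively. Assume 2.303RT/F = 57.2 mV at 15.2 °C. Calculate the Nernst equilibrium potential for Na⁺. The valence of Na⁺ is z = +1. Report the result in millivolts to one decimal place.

53.5 mV

E = (57.2/z) · log₁₀([Na⁺]_out/[Na⁺]_in) with z = +1.
= (57.2/1) · log₁₀(105/12.2) = 57.20 · log₁₀(8.607)
= 57.20 · (0.9348) = 53.47 mV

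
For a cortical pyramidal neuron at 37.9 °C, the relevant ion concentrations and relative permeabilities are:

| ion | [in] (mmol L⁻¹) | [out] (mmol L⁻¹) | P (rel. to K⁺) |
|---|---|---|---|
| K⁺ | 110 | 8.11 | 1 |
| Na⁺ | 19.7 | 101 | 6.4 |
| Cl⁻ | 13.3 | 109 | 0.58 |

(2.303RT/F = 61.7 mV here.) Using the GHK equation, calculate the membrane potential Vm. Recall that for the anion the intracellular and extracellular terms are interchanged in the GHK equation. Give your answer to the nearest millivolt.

Vm = 61.7 · log₁₀[(Σ P·[cation]ₒ + Σ P·[anion]ᵢ) / (Σ P·[cation]ᵢ + Σ P·[anion]ₒ)]
Numerator = 1×8.11 + 6.4×101 + 0.58×13.3 = 662.2
Denominator = 1×110 + 6.4×19.7 + 0.58×109 = 299.3
Vm = 61.7 · log₁₀(2.2126) = 61.7 × (0.3449) = 21.28 mV

21 mV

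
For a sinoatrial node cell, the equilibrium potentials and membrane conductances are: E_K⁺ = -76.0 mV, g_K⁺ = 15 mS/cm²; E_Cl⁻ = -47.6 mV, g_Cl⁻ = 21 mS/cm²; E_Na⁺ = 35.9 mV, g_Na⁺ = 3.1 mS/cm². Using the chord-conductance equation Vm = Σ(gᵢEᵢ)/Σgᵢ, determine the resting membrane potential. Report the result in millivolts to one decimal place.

Σ gᵢEᵢ = 15·(-76.0) + 21·(-47.6) + 3.1·(35.9) = -2028.31
Σ gᵢ = 15 + 21 + 3.1 = 39.1
Vm = -2028.31 / 39.1 = -51.87 mV

-51.9 mV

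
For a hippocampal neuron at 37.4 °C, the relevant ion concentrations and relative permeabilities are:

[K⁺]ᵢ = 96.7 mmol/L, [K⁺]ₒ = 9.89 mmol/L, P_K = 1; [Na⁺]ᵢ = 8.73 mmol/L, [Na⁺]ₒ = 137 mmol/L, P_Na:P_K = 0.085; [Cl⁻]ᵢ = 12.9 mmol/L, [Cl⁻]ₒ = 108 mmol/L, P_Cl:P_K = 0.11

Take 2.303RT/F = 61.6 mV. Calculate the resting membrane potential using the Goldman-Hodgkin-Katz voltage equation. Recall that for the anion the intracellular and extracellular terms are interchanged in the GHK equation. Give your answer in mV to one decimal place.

Vm = 61.6 · log₁₀[(Σ P·[cation]ₒ + Σ P·[anion]ᵢ) / (Σ P·[cation]ᵢ + Σ P·[anion]ₒ)]
Numerator = 1×9.89 + 0.085×137 + 0.11×12.9 = 22.95
Denominator = 1×96.7 + 0.085×8.73 + 0.11×108 = 109.3
Vm = 61.6 · log₁₀(0.20997) = 61.6 × (-0.6778) = -41.76 mV

-41.8 mV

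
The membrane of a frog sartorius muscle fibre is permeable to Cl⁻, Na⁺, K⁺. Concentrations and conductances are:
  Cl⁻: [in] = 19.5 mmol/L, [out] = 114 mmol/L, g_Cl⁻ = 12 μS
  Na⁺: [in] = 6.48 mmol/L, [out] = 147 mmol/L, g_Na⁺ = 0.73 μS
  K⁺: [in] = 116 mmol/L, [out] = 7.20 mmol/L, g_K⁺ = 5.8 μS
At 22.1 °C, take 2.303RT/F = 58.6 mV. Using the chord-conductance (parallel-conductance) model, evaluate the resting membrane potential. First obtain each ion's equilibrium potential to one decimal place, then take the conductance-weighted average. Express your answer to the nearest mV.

E_Cl⁻ = (58.6/-1)·log₁₀(114/19.5) = -44.9 mV
E_Na⁺ = (58.6/1)·log₁₀(147/6.48) = 79.4 mV
E_K⁺ = (58.6/1)·log₁₀(7.20/116) = -70.7 mV
Vm = (Σ gᵢEᵢ)/(Σ gᵢ) = (12·-44.9 + 0.73·79.4 + 5.8·-70.7) / (12 + 0.73 + 5.8)
= -890.90 / 18.53 = -48.08 mV

-48 mV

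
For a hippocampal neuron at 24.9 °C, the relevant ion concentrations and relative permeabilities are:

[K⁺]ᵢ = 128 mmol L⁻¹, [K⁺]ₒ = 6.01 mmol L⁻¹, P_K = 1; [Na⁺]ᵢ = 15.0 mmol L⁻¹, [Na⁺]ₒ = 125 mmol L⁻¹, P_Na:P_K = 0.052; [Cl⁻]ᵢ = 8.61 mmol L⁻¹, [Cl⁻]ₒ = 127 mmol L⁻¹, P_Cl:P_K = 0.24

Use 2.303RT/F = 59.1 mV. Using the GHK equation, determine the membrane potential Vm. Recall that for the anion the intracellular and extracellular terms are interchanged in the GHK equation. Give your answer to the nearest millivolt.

-61 mV

Vm = 59.1 · log₁₀[(Σ P·[cation]ₒ + Σ P·[anion]ᵢ) / (Σ P·[cation]ᵢ + Σ P·[anion]ₒ)]
Numerator = 1×6.01 + 0.052×125 + 0.24×8.61 = 14.58
Denominator = 1×128 + 0.052×15.0 + 0.24×127 = 159.3
Vm = 59.1 · log₁₀(0.091526) = 59.1 × (-1.0385) = -61.37 mV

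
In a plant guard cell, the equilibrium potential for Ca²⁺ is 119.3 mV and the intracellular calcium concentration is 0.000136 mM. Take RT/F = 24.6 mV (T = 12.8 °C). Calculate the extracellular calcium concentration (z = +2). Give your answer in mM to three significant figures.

2.22 mM

Nernst: E = (24.6/2) · ln([out]/[in]), so ln([out]/[in]) = 119.3 × 2 / 24.6 = 9.6992.
[out]/[in] = e^(9.6992) = 1.63e+04.
[out] = 1.63e+04 × 0.000136 = 2.217 mM.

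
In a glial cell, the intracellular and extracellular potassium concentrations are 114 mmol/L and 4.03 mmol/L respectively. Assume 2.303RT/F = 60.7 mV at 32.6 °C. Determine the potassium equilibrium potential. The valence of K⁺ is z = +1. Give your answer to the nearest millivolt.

-88 mV

E = (60.7/z) · log₁₀([K⁺]_out/[K⁺]_in) with z = +1.
= (60.7/1) · log₁₀(4.03/114) = 60.70 · log₁₀(0.03535)
= 60.70 · (-1.4516) = -88.11 mV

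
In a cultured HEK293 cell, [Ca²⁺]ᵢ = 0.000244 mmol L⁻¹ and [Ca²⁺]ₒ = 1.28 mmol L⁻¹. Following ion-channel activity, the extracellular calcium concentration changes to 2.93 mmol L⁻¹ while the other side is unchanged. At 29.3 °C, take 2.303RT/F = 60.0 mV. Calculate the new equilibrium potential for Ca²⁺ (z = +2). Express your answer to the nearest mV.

After the shift: [Ca²⁺]_out = 2.93, [Ca²⁺]_in = 0.000244 mmol L⁻¹.
E_new = (60.0/2)·log₁₀(2.93/0.000244) = 30.00 · (4.0795) = 122.38 mV

122 mV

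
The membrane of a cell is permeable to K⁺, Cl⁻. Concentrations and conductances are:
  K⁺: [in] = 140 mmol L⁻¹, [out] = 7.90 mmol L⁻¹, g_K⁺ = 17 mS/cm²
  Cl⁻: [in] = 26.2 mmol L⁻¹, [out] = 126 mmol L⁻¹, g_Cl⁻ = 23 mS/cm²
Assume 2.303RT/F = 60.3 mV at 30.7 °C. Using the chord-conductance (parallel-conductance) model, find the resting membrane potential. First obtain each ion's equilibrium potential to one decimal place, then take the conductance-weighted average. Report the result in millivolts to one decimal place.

-55.6 mV

E_K⁺ = (60.3/1)·log₁₀(7.90/140) = -75.3 mV
E_Cl⁻ = (60.3/-1)·log₁₀(126/26.2) = -41.1 mV
Vm = (Σ gᵢEᵢ)/(Σ gᵢ) = (17·-75.3 + 23·-41.1) / (17 + 23)
= -2225.40 / 40 = -55.64 mV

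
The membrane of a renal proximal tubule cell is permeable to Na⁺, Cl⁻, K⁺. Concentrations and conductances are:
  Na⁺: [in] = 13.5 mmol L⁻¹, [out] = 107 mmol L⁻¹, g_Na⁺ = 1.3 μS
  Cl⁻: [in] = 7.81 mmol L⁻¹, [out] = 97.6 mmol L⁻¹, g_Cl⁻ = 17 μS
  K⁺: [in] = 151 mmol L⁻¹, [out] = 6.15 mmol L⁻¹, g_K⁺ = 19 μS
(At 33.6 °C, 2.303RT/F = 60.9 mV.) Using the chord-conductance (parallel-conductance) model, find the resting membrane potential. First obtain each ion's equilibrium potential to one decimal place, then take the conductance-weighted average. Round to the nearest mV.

-72 mV

E_Na⁺ = (60.9/1)·log₁₀(107/13.5) = 54.8 mV
E_Cl⁻ = (60.9/-1)·log₁₀(97.6/7.81) = -66.8 mV
E_K⁺ = (60.9/1)·log₁₀(6.15/151) = -84.7 mV
Vm = (Σ gᵢEᵢ)/(Σ gᵢ) = (1.3·54.8 + 17·-66.8 + 19·-84.7) / (1.3 + 17 + 19)
= -2673.66 / 37.3 = -71.68 mV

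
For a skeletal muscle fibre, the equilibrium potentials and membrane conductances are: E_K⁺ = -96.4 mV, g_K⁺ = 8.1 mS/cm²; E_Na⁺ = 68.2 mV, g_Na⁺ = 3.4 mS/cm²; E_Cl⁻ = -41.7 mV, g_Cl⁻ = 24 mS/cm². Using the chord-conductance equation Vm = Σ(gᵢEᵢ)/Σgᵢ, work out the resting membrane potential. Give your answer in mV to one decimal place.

Σ gᵢEᵢ = 8.1·(-96.4) + 3.4·(68.2) + 24·(-41.7) = -1549.76
Σ gᵢ = 8.1 + 3.4 + 24 = 35.5
Vm = -1549.76 / 35.5 = -43.66 mV

-43.7 mV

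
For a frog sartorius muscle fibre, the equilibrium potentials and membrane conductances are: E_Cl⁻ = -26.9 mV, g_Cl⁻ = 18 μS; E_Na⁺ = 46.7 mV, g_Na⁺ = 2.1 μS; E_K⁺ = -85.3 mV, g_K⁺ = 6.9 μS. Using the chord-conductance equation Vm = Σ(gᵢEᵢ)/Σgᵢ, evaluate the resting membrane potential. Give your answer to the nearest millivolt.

Σ gᵢEᵢ = 18·(-26.9) + 2.1·(46.7) + 6.9·(-85.3) = -974.70
Σ gᵢ = 18 + 2.1 + 6.9 = 27
Vm = -974.70 / 27 = -36.10 mV

-36 mV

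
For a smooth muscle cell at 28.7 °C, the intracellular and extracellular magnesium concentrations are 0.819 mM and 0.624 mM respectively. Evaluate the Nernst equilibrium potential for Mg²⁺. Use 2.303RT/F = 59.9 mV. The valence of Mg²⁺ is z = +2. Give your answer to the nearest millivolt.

E = (59.9/z) · log₁₀([Mg²⁺]_out/[Mg²⁺]_in) with z = +2.
= (59.9/2) · log₁₀(0.624/0.819) = 29.95 · log₁₀(0.7619)
= 29.95 · (-0.1181) = -3.54 mV

-4 mV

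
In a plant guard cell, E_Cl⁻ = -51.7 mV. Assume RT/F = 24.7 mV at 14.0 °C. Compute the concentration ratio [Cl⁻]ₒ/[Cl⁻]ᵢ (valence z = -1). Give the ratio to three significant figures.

8.11

ln([out]/[in]) = E·z/(24.7) = -51.7 × -1 / 24.7 = 2.0931
[out]/[in] = e^(2.0931) = 8.11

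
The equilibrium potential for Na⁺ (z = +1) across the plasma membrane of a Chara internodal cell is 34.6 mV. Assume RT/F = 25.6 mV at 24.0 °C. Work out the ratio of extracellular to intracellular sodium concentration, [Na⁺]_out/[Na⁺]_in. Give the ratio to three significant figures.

ln([out]/[in]) = E·z/(25.6) = 34.6 × 1 / 25.6 = 1.3516
[out]/[in] = e^(1.3516) = 3.863

3.86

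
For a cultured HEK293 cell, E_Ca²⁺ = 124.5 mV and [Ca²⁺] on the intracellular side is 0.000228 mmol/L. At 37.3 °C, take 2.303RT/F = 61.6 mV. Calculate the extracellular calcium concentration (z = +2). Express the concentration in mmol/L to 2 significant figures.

Nernst: E = (61.6/2) · log₁₀([out]/[in]), so log₁₀([out]/[in]) = 124.5 × 2 / 61.6 = 4.0422.
[out]/[in] = 10^(4.0422) = 1.102e+04.
[out] = 1.102e+04 × 0.000228 = 2.513 mmol/L.

2.5 mmol/L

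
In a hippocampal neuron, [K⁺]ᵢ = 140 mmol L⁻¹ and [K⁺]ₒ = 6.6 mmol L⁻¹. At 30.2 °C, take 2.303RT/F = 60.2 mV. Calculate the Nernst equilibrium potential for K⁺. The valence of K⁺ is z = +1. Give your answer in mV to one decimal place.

E = (60.2/z) · log₁₀([K⁺]_out/[K⁺]_in) with z = +1.
= (60.2/1) · log₁₀(6.6/140) = 60.20 · log₁₀(0.04714)
= 60.20 · (-1.3266) = -79.86 mV

-79.9 mV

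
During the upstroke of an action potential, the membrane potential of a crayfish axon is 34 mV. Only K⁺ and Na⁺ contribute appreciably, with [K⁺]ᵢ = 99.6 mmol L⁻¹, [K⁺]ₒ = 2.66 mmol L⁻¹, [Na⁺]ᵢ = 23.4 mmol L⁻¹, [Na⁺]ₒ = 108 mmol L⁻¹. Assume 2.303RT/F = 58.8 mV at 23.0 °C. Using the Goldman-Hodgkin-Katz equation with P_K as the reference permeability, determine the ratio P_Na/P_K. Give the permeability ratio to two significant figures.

Let α = P_Na/P_K. GHK: Vm = 58.8·log₁₀[(Kₒ + α·Naₒ)/(Kᵢ + α·Naᵢ)].
10^(Vm/58.8) = 10^(34.0/58.8) = 3.7864
So 3.7864·(Kᵢ + α·Naᵢ) = Kₒ + α·Naₒ → α = (3.7864·99.6 − 2.66) / (108.0 − 3.7864·23.4)
α = (377.1 − 2.66) / (108.0 − 88.6) = 374.5/19.4 = 19.31

19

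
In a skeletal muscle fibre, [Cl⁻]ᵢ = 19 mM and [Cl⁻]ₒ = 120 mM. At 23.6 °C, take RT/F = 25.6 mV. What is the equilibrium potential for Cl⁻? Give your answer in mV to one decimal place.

-47.2 mV

E = (25.6/z) · ln([Cl⁻]_out/[Cl⁻]_in) with z = -1.
For an anion, dividing by z = -1 reverses the sign.
= (25.6/-1) · ln(120/19) = -25.60 · ln(6.316)
= -25.60 · (1.8431) = -47.18 mV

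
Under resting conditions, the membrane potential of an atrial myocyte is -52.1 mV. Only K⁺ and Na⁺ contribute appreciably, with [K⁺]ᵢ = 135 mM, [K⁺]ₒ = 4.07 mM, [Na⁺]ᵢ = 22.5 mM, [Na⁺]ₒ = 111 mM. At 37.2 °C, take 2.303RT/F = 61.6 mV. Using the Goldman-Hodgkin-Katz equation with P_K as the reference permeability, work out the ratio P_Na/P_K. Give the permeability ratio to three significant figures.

0.141

Let α = P_Na/P_K. GHK: Vm = 61.6·log₁₀[(Kₒ + α·Naₒ)/(Kᵢ + α·Naᵢ)].
10^(Vm/61.6) = 10^(-52.1/61.6) = 0.14263
So 0.14263·(Kᵢ + α·Naᵢ) = Kₒ + α·Naₒ → α = (0.14263·135.0 − 4.07) / (111.0 − 0.14263·22.5)
α = (19.26 − 4.07) / (111.0 − 3.209) = 15.19/107.8 = 0.1409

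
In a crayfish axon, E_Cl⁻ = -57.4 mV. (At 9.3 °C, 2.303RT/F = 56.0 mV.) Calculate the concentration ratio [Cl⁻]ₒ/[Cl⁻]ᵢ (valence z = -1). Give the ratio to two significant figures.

11

log₁₀([out]/[in]) = E·z/(56.0) = -57.4 × -1 / 56.0 = 1.0250
[out]/[in] = 10^(1.0250) = 10.59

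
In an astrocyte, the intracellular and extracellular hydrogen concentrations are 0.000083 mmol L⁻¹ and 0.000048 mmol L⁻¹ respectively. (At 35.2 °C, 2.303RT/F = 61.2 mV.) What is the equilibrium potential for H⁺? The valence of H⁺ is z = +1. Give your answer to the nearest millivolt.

-15 mV

E = (61.2/z) · log₁₀([H⁺]_out/[H⁺]_in) with z = +1.
= (61.2/1) · log₁₀(0.000048/0.000083) = 61.20 · log₁₀(0.5783)
= 61.20 · (-0.2378) = -14.56 mV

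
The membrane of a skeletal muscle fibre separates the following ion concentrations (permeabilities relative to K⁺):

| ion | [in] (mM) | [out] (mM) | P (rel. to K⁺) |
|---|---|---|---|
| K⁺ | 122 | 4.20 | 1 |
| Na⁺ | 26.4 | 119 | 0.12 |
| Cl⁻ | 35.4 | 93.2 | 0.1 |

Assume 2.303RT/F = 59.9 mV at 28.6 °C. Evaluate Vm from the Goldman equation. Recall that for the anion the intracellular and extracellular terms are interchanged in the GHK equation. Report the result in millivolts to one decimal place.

Vm = 59.9 · log₁₀[(Σ P·[cation]ₒ + Σ P·[anion]ᵢ) / (Σ P·[cation]ᵢ + Σ P·[anion]ₒ)]
Numerator = 1×4.20 + 0.12×119 + 0.1×35.4 = 22.02
Denominator = 1×122 + 0.12×26.4 + 0.1×93.2 = 134.5
Vm = 59.9 · log₁₀(0.16373) = 59.9 × (-0.7859) = -47.07 mV

-47.1 mV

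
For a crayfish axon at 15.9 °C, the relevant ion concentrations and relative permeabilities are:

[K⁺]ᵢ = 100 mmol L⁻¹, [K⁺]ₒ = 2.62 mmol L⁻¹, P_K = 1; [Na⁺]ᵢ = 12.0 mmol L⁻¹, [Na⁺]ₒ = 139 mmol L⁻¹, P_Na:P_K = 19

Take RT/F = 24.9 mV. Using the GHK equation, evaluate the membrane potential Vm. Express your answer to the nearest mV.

Vm = 24.9 · ln[(Σ P·[cation]ₒ + Σ P·[anion]ᵢ) / (Σ P·[cation]ᵢ + Σ P·[anion]ₒ)]
Numerator = 1×2.62 + 19×139 = 2644
Denominator = 1×100 + 19×12.0 = 328
Vm = 24.9 · ln(8.0598) = 24.9 × (2.0869) = 51.96 mV

52 mV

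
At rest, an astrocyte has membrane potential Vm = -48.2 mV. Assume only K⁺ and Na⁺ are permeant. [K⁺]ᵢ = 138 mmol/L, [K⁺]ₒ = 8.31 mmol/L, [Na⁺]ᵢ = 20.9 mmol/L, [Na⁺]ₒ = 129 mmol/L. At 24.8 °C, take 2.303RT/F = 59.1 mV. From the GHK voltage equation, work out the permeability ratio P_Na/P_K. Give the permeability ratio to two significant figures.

0.10

Let α = P_Na/P_K. GHK: Vm = 59.1·log₁₀[(Kₒ + α·Naₒ)/(Kᵢ + α·Naᵢ)].
10^(Vm/59.1) = 10^(-48.2/59.1) = 0.15291
So 0.15291·(Kᵢ + α·Naᵢ) = Kₒ + α·Naₒ → α = (0.15291·138.0 − 8.31) / (129.0 − 0.15291·20.9)
α = (21.1 − 8.31) / (129.0 − 3.196) = 12.79/125.8 = 0.1017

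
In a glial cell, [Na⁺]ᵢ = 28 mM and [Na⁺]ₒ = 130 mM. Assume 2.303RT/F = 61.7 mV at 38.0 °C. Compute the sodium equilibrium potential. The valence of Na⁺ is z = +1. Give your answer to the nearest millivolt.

E = (61.7/z) · log₁₀([Na⁺]_out/[Na⁺]_in) with z = +1.
= (61.7/1) · log₁₀(130/28) = 61.70 · log₁₀(4.643)
= 61.70 · (0.6668) = 41.14 mV

41 mV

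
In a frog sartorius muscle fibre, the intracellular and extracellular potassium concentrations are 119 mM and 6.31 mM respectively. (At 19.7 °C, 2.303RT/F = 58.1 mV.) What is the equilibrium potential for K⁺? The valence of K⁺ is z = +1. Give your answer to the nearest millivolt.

-74 mV

E = (58.1/z) · log₁₀([K⁺]_out/[K⁺]_in) with z = +1.
= (58.1/1) · log₁₀(6.31/119) = 58.10 · log₁₀(0.05303)
= 58.10 · (-1.2755) = -74.11 mV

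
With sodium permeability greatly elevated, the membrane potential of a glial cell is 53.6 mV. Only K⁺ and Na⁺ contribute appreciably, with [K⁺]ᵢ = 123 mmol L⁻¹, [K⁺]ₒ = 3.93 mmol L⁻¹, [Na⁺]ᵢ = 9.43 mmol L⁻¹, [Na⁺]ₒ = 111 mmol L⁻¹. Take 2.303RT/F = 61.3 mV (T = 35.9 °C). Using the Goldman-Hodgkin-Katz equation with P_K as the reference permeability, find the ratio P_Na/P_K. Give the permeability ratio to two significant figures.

23

Let α = P_Na/P_K. GHK: Vm = 61.3·log₁₀[(Kₒ + α·Naₒ)/(Kᵢ + α·Naᵢ)].
10^(Vm/61.3) = 10^(53.6/61.3) = 7.4884
So 7.4884·(Kᵢ + α·Naᵢ) = Kₒ + α·Naₒ → α = (7.4884·123.0 − 3.93) / (111.0 − 7.4884·9.43)
α = (921.1 − 3.93) / (111.0 − 70.62) = 917.1/40.38 = 22.71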